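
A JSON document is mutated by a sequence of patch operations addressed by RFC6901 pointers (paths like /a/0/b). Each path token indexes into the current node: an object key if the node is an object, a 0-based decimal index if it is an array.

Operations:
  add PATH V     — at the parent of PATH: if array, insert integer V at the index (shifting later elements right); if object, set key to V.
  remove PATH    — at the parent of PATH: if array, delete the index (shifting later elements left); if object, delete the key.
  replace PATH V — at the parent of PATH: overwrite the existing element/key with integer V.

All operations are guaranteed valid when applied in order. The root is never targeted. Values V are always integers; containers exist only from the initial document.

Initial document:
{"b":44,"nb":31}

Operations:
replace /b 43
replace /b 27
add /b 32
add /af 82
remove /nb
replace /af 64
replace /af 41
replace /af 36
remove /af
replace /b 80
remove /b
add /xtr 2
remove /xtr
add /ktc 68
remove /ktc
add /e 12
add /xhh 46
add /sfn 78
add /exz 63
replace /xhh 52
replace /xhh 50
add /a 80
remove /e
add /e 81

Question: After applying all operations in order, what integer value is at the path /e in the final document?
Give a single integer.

After op 1 (replace /b 43): {"b":43,"nb":31}
After op 2 (replace /b 27): {"b":27,"nb":31}
After op 3 (add /b 32): {"b":32,"nb":31}
After op 4 (add /af 82): {"af":82,"b":32,"nb":31}
After op 5 (remove /nb): {"af":82,"b":32}
After op 6 (replace /af 64): {"af":64,"b":32}
After op 7 (replace /af 41): {"af":41,"b":32}
After op 8 (replace /af 36): {"af":36,"b":32}
After op 9 (remove /af): {"b":32}
After op 10 (replace /b 80): {"b":80}
After op 11 (remove /b): {}
After op 12 (add /xtr 2): {"xtr":2}
After op 13 (remove /xtr): {}
After op 14 (add /ktc 68): {"ktc":68}
After op 15 (remove /ktc): {}
After op 16 (add /e 12): {"e":12}
After op 17 (add /xhh 46): {"e":12,"xhh":46}
After op 18 (add /sfn 78): {"e":12,"sfn":78,"xhh":46}
After op 19 (add /exz 63): {"e":12,"exz":63,"sfn":78,"xhh":46}
After op 20 (replace /xhh 52): {"e":12,"exz":63,"sfn":78,"xhh":52}
After op 21 (replace /xhh 50): {"e":12,"exz":63,"sfn":78,"xhh":50}
After op 22 (add /a 80): {"a":80,"e":12,"exz":63,"sfn":78,"xhh":50}
After op 23 (remove /e): {"a":80,"exz":63,"sfn":78,"xhh":50}
After op 24 (add /e 81): {"a":80,"e":81,"exz":63,"sfn":78,"xhh":50}
Value at /e: 81

Answer: 81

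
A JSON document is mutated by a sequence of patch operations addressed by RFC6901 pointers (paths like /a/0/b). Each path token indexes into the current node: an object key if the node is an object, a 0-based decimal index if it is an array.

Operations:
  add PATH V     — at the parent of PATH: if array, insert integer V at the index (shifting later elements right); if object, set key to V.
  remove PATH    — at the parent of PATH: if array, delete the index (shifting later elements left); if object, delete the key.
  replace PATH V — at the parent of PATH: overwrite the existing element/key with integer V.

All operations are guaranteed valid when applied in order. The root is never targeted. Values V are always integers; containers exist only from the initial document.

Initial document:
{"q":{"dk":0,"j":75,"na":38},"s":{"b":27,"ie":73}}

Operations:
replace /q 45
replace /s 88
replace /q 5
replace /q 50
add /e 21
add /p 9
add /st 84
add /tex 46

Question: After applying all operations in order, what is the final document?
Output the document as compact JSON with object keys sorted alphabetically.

After op 1 (replace /q 45): {"q":45,"s":{"b":27,"ie":73}}
After op 2 (replace /s 88): {"q":45,"s":88}
After op 3 (replace /q 5): {"q":5,"s":88}
After op 4 (replace /q 50): {"q":50,"s":88}
After op 5 (add /e 21): {"e":21,"q":50,"s":88}
After op 6 (add /p 9): {"e":21,"p":9,"q":50,"s":88}
After op 7 (add /st 84): {"e":21,"p":9,"q":50,"s":88,"st":84}
After op 8 (add /tex 46): {"e":21,"p":9,"q":50,"s":88,"st":84,"tex":46}

Answer: {"e":21,"p":9,"q":50,"s":88,"st":84,"tex":46}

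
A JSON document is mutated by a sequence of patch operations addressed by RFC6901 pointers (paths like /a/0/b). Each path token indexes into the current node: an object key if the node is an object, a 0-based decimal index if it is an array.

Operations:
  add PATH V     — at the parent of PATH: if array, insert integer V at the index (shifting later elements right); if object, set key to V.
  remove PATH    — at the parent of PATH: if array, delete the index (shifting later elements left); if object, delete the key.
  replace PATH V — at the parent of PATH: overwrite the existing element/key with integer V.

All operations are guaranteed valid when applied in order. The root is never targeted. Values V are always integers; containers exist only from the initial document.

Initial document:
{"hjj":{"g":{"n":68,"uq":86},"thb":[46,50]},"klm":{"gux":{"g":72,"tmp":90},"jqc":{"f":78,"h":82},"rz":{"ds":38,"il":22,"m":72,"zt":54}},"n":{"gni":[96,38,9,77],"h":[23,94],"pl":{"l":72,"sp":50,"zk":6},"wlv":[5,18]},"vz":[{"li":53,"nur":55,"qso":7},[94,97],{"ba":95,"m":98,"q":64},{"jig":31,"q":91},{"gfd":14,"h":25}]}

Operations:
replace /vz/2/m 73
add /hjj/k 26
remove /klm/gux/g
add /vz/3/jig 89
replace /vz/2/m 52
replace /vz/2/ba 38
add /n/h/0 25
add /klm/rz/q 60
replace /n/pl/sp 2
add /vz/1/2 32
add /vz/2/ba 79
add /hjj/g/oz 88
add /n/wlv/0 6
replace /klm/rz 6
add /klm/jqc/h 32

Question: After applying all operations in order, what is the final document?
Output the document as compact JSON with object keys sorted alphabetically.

Answer: {"hjj":{"g":{"n":68,"oz":88,"uq":86},"k":26,"thb":[46,50]},"klm":{"gux":{"tmp":90},"jqc":{"f":78,"h":32},"rz":6},"n":{"gni":[96,38,9,77],"h":[25,23,94],"pl":{"l":72,"sp":2,"zk":6},"wlv":[6,5,18]},"vz":[{"li":53,"nur":55,"qso":7},[94,97,32],{"ba":79,"m":52,"q":64},{"jig":89,"q":91},{"gfd":14,"h":25}]}

Derivation:
After op 1 (replace /vz/2/m 73): {"hjj":{"g":{"n":68,"uq":86},"thb":[46,50]},"klm":{"gux":{"g":72,"tmp":90},"jqc":{"f":78,"h":82},"rz":{"ds":38,"il":22,"m":72,"zt":54}},"n":{"gni":[96,38,9,77],"h":[23,94],"pl":{"l":72,"sp":50,"zk":6},"wlv":[5,18]},"vz":[{"li":53,"nur":55,"qso":7},[94,97],{"ba":95,"m":73,"q":64},{"jig":31,"q":91},{"gfd":14,"h":25}]}
After op 2 (add /hjj/k 26): {"hjj":{"g":{"n":68,"uq":86},"k":26,"thb":[46,50]},"klm":{"gux":{"g":72,"tmp":90},"jqc":{"f":78,"h":82},"rz":{"ds":38,"il":22,"m":72,"zt":54}},"n":{"gni":[96,38,9,77],"h":[23,94],"pl":{"l":72,"sp":50,"zk":6},"wlv":[5,18]},"vz":[{"li":53,"nur":55,"qso":7},[94,97],{"ba":95,"m":73,"q":64},{"jig":31,"q":91},{"gfd":14,"h":25}]}
After op 3 (remove /klm/gux/g): {"hjj":{"g":{"n":68,"uq":86},"k":26,"thb":[46,50]},"klm":{"gux":{"tmp":90},"jqc":{"f":78,"h":82},"rz":{"ds":38,"il":22,"m":72,"zt":54}},"n":{"gni":[96,38,9,77],"h":[23,94],"pl":{"l":72,"sp":50,"zk":6},"wlv":[5,18]},"vz":[{"li":53,"nur":55,"qso":7},[94,97],{"ba":95,"m":73,"q":64},{"jig":31,"q":91},{"gfd":14,"h":25}]}
After op 4 (add /vz/3/jig 89): {"hjj":{"g":{"n":68,"uq":86},"k":26,"thb":[46,50]},"klm":{"gux":{"tmp":90},"jqc":{"f":78,"h":82},"rz":{"ds":38,"il":22,"m":72,"zt":54}},"n":{"gni":[96,38,9,77],"h":[23,94],"pl":{"l":72,"sp":50,"zk":6},"wlv":[5,18]},"vz":[{"li":53,"nur":55,"qso":7},[94,97],{"ba":95,"m":73,"q":64},{"jig":89,"q":91},{"gfd":14,"h":25}]}
After op 5 (replace /vz/2/m 52): {"hjj":{"g":{"n":68,"uq":86},"k":26,"thb":[46,50]},"klm":{"gux":{"tmp":90},"jqc":{"f":78,"h":82},"rz":{"ds":38,"il":22,"m":72,"zt":54}},"n":{"gni":[96,38,9,77],"h":[23,94],"pl":{"l":72,"sp":50,"zk":6},"wlv":[5,18]},"vz":[{"li":53,"nur":55,"qso":7},[94,97],{"ba":95,"m":52,"q":64},{"jig":89,"q":91},{"gfd":14,"h":25}]}
After op 6 (replace /vz/2/ba 38): {"hjj":{"g":{"n":68,"uq":86},"k":26,"thb":[46,50]},"klm":{"gux":{"tmp":90},"jqc":{"f":78,"h":82},"rz":{"ds":38,"il":22,"m":72,"zt":54}},"n":{"gni":[96,38,9,77],"h":[23,94],"pl":{"l":72,"sp":50,"zk":6},"wlv":[5,18]},"vz":[{"li":53,"nur":55,"qso":7},[94,97],{"ba":38,"m":52,"q":64},{"jig":89,"q":91},{"gfd":14,"h":25}]}
After op 7 (add /n/h/0 25): {"hjj":{"g":{"n":68,"uq":86},"k":26,"thb":[46,50]},"klm":{"gux":{"tmp":90},"jqc":{"f":78,"h":82},"rz":{"ds":38,"il":22,"m":72,"zt":54}},"n":{"gni":[96,38,9,77],"h":[25,23,94],"pl":{"l":72,"sp":50,"zk":6},"wlv":[5,18]},"vz":[{"li":53,"nur":55,"qso":7},[94,97],{"ba":38,"m":52,"q":64},{"jig":89,"q":91},{"gfd":14,"h":25}]}
After op 8 (add /klm/rz/q 60): {"hjj":{"g":{"n":68,"uq":86},"k":26,"thb":[46,50]},"klm":{"gux":{"tmp":90},"jqc":{"f":78,"h":82},"rz":{"ds":38,"il":22,"m":72,"q":60,"zt":54}},"n":{"gni":[96,38,9,77],"h":[25,23,94],"pl":{"l":72,"sp":50,"zk":6},"wlv":[5,18]},"vz":[{"li":53,"nur":55,"qso":7},[94,97],{"ba":38,"m":52,"q":64},{"jig":89,"q":91},{"gfd":14,"h":25}]}
After op 9 (replace /n/pl/sp 2): {"hjj":{"g":{"n":68,"uq":86},"k":26,"thb":[46,50]},"klm":{"gux":{"tmp":90},"jqc":{"f":78,"h":82},"rz":{"ds":38,"il":22,"m":72,"q":60,"zt":54}},"n":{"gni":[96,38,9,77],"h":[25,23,94],"pl":{"l":72,"sp":2,"zk":6},"wlv":[5,18]},"vz":[{"li":53,"nur":55,"qso":7},[94,97],{"ba":38,"m":52,"q":64},{"jig":89,"q":91},{"gfd":14,"h":25}]}
After op 10 (add /vz/1/2 32): {"hjj":{"g":{"n":68,"uq":86},"k":26,"thb":[46,50]},"klm":{"gux":{"tmp":90},"jqc":{"f":78,"h":82},"rz":{"ds":38,"il":22,"m":72,"q":60,"zt":54}},"n":{"gni":[96,38,9,77],"h":[25,23,94],"pl":{"l":72,"sp":2,"zk":6},"wlv":[5,18]},"vz":[{"li":53,"nur":55,"qso":7},[94,97,32],{"ba":38,"m":52,"q":64},{"jig":89,"q":91},{"gfd":14,"h":25}]}
After op 11 (add /vz/2/ba 79): {"hjj":{"g":{"n":68,"uq":86},"k":26,"thb":[46,50]},"klm":{"gux":{"tmp":90},"jqc":{"f":78,"h":82},"rz":{"ds":38,"il":22,"m":72,"q":60,"zt":54}},"n":{"gni":[96,38,9,77],"h":[25,23,94],"pl":{"l":72,"sp":2,"zk":6},"wlv":[5,18]},"vz":[{"li":53,"nur":55,"qso":7},[94,97,32],{"ba":79,"m":52,"q":64},{"jig":89,"q":91},{"gfd":14,"h":25}]}
After op 12 (add /hjj/g/oz 88): {"hjj":{"g":{"n":68,"oz":88,"uq":86},"k":26,"thb":[46,50]},"klm":{"gux":{"tmp":90},"jqc":{"f":78,"h":82},"rz":{"ds":38,"il":22,"m":72,"q":60,"zt":54}},"n":{"gni":[96,38,9,77],"h":[25,23,94],"pl":{"l":72,"sp":2,"zk":6},"wlv":[5,18]},"vz":[{"li":53,"nur":55,"qso":7},[94,97,32],{"ba":79,"m":52,"q":64},{"jig":89,"q":91},{"gfd":14,"h":25}]}
After op 13 (add /n/wlv/0 6): {"hjj":{"g":{"n":68,"oz":88,"uq":86},"k":26,"thb":[46,50]},"klm":{"gux":{"tmp":90},"jqc":{"f":78,"h":82},"rz":{"ds":38,"il":22,"m":72,"q":60,"zt":54}},"n":{"gni":[96,38,9,77],"h":[25,23,94],"pl":{"l":72,"sp":2,"zk":6},"wlv":[6,5,18]},"vz":[{"li":53,"nur":55,"qso":7},[94,97,32],{"ba":79,"m":52,"q":64},{"jig":89,"q":91},{"gfd":14,"h":25}]}
After op 14 (replace /klm/rz 6): {"hjj":{"g":{"n":68,"oz":88,"uq":86},"k":26,"thb":[46,50]},"klm":{"gux":{"tmp":90},"jqc":{"f":78,"h":82},"rz":6},"n":{"gni":[96,38,9,77],"h":[25,23,94],"pl":{"l":72,"sp":2,"zk":6},"wlv":[6,5,18]},"vz":[{"li":53,"nur":55,"qso":7},[94,97,32],{"ba":79,"m":52,"q":64},{"jig":89,"q":91},{"gfd":14,"h":25}]}
After op 15 (add /klm/jqc/h 32): {"hjj":{"g":{"n":68,"oz":88,"uq":86},"k":26,"thb":[46,50]},"klm":{"gux":{"tmp":90},"jqc":{"f":78,"h":32},"rz":6},"n":{"gni":[96,38,9,77],"h":[25,23,94],"pl":{"l":72,"sp":2,"zk":6},"wlv":[6,5,18]},"vz":[{"li":53,"nur":55,"qso":7},[94,97,32],{"ba":79,"m":52,"q":64},{"jig":89,"q":91},{"gfd":14,"h":25}]}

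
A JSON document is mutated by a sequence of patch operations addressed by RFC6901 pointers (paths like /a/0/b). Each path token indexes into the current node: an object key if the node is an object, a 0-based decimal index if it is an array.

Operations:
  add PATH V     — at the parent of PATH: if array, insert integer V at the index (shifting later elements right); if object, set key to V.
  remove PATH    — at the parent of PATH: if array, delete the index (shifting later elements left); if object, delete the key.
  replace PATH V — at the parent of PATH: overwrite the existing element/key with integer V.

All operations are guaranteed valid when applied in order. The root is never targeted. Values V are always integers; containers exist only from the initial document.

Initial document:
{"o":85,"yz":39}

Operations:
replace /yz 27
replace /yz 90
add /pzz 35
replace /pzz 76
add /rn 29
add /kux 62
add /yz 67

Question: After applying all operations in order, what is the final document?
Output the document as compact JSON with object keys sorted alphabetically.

Answer: {"kux":62,"o":85,"pzz":76,"rn":29,"yz":67}

Derivation:
After op 1 (replace /yz 27): {"o":85,"yz":27}
After op 2 (replace /yz 90): {"o":85,"yz":90}
After op 3 (add /pzz 35): {"o":85,"pzz":35,"yz":90}
After op 4 (replace /pzz 76): {"o":85,"pzz":76,"yz":90}
After op 5 (add /rn 29): {"o":85,"pzz":76,"rn":29,"yz":90}
After op 6 (add /kux 62): {"kux":62,"o":85,"pzz":76,"rn":29,"yz":90}
After op 7 (add /yz 67): {"kux":62,"o":85,"pzz":76,"rn":29,"yz":67}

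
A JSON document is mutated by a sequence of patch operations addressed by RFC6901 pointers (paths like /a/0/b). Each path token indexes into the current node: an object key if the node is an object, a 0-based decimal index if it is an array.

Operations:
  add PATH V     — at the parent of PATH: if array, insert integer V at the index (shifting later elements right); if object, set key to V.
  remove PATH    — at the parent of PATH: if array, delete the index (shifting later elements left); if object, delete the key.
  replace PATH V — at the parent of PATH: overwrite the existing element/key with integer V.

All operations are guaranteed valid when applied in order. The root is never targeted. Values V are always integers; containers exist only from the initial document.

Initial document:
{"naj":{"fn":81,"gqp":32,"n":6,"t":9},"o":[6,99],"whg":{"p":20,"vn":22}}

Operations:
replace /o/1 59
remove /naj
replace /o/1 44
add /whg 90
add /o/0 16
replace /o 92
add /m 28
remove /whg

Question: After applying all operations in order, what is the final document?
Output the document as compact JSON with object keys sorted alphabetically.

After op 1 (replace /o/1 59): {"naj":{"fn":81,"gqp":32,"n":6,"t":9},"o":[6,59],"whg":{"p":20,"vn":22}}
After op 2 (remove /naj): {"o":[6,59],"whg":{"p":20,"vn":22}}
After op 3 (replace /o/1 44): {"o":[6,44],"whg":{"p":20,"vn":22}}
After op 4 (add /whg 90): {"o":[6,44],"whg":90}
After op 5 (add /o/0 16): {"o":[16,6,44],"whg":90}
After op 6 (replace /o 92): {"o":92,"whg":90}
After op 7 (add /m 28): {"m":28,"o":92,"whg":90}
After op 8 (remove /whg): {"m":28,"o":92}

Answer: {"m":28,"o":92}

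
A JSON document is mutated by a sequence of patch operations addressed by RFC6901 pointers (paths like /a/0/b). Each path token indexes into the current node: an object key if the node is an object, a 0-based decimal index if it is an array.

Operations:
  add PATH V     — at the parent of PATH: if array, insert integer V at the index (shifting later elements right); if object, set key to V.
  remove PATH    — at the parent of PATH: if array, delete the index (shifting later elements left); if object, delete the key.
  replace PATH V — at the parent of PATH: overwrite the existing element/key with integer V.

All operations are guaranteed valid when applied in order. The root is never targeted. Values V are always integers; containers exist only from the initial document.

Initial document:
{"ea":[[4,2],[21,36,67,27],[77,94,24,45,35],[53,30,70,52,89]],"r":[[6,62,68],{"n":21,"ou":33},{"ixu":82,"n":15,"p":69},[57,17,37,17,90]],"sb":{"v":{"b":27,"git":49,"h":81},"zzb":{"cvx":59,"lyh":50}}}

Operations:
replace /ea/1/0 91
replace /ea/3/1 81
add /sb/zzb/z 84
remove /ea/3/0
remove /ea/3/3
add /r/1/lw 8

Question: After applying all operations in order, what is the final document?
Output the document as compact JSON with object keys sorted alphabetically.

Answer: {"ea":[[4,2],[91,36,67,27],[77,94,24,45,35],[81,70,52]],"r":[[6,62,68],{"lw":8,"n":21,"ou":33},{"ixu":82,"n":15,"p":69},[57,17,37,17,90]],"sb":{"v":{"b":27,"git":49,"h":81},"zzb":{"cvx":59,"lyh":50,"z":84}}}

Derivation:
After op 1 (replace /ea/1/0 91): {"ea":[[4,2],[91,36,67,27],[77,94,24,45,35],[53,30,70,52,89]],"r":[[6,62,68],{"n":21,"ou":33},{"ixu":82,"n":15,"p":69},[57,17,37,17,90]],"sb":{"v":{"b":27,"git":49,"h":81},"zzb":{"cvx":59,"lyh":50}}}
After op 2 (replace /ea/3/1 81): {"ea":[[4,2],[91,36,67,27],[77,94,24,45,35],[53,81,70,52,89]],"r":[[6,62,68],{"n":21,"ou":33},{"ixu":82,"n":15,"p":69},[57,17,37,17,90]],"sb":{"v":{"b":27,"git":49,"h":81},"zzb":{"cvx":59,"lyh":50}}}
After op 3 (add /sb/zzb/z 84): {"ea":[[4,2],[91,36,67,27],[77,94,24,45,35],[53,81,70,52,89]],"r":[[6,62,68],{"n":21,"ou":33},{"ixu":82,"n":15,"p":69},[57,17,37,17,90]],"sb":{"v":{"b":27,"git":49,"h":81},"zzb":{"cvx":59,"lyh":50,"z":84}}}
After op 4 (remove /ea/3/0): {"ea":[[4,2],[91,36,67,27],[77,94,24,45,35],[81,70,52,89]],"r":[[6,62,68],{"n":21,"ou":33},{"ixu":82,"n":15,"p":69},[57,17,37,17,90]],"sb":{"v":{"b":27,"git":49,"h":81},"zzb":{"cvx":59,"lyh":50,"z":84}}}
After op 5 (remove /ea/3/3): {"ea":[[4,2],[91,36,67,27],[77,94,24,45,35],[81,70,52]],"r":[[6,62,68],{"n":21,"ou":33},{"ixu":82,"n":15,"p":69},[57,17,37,17,90]],"sb":{"v":{"b":27,"git":49,"h":81},"zzb":{"cvx":59,"lyh":50,"z":84}}}
After op 6 (add /r/1/lw 8): {"ea":[[4,2],[91,36,67,27],[77,94,24,45,35],[81,70,52]],"r":[[6,62,68],{"lw":8,"n":21,"ou":33},{"ixu":82,"n":15,"p":69},[57,17,37,17,90]],"sb":{"v":{"b":27,"git":49,"h":81},"zzb":{"cvx":59,"lyh":50,"z":84}}}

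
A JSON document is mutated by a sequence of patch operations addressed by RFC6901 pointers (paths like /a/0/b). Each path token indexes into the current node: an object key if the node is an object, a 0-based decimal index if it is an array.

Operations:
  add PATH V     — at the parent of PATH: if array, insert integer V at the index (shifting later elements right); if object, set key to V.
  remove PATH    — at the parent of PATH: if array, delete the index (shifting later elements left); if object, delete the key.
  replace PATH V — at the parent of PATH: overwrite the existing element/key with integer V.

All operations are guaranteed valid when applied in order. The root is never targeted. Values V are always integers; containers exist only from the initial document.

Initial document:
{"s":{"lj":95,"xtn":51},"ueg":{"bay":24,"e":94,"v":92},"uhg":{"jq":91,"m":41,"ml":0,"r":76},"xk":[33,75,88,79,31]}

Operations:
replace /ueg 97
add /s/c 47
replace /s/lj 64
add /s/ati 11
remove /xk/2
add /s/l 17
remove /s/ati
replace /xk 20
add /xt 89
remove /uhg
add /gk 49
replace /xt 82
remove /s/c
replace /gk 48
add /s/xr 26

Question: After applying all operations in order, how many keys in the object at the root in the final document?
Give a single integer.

Answer: 5

Derivation:
After op 1 (replace /ueg 97): {"s":{"lj":95,"xtn":51},"ueg":97,"uhg":{"jq":91,"m":41,"ml":0,"r":76},"xk":[33,75,88,79,31]}
After op 2 (add /s/c 47): {"s":{"c":47,"lj":95,"xtn":51},"ueg":97,"uhg":{"jq":91,"m":41,"ml":0,"r":76},"xk":[33,75,88,79,31]}
After op 3 (replace /s/lj 64): {"s":{"c":47,"lj":64,"xtn":51},"ueg":97,"uhg":{"jq":91,"m":41,"ml":0,"r":76},"xk":[33,75,88,79,31]}
After op 4 (add /s/ati 11): {"s":{"ati":11,"c":47,"lj":64,"xtn":51},"ueg":97,"uhg":{"jq":91,"m":41,"ml":0,"r":76},"xk":[33,75,88,79,31]}
After op 5 (remove /xk/2): {"s":{"ati":11,"c":47,"lj":64,"xtn":51},"ueg":97,"uhg":{"jq":91,"m":41,"ml":0,"r":76},"xk":[33,75,79,31]}
After op 6 (add /s/l 17): {"s":{"ati":11,"c":47,"l":17,"lj":64,"xtn":51},"ueg":97,"uhg":{"jq":91,"m":41,"ml":0,"r":76},"xk":[33,75,79,31]}
After op 7 (remove /s/ati): {"s":{"c":47,"l":17,"lj":64,"xtn":51},"ueg":97,"uhg":{"jq":91,"m":41,"ml":0,"r":76},"xk":[33,75,79,31]}
After op 8 (replace /xk 20): {"s":{"c":47,"l":17,"lj":64,"xtn":51},"ueg":97,"uhg":{"jq":91,"m":41,"ml":0,"r":76},"xk":20}
After op 9 (add /xt 89): {"s":{"c":47,"l":17,"lj":64,"xtn":51},"ueg":97,"uhg":{"jq":91,"m":41,"ml":0,"r":76},"xk":20,"xt":89}
After op 10 (remove /uhg): {"s":{"c":47,"l":17,"lj":64,"xtn":51},"ueg":97,"xk":20,"xt":89}
After op 11 (add /gk 49): {"gk":49,"s":{"c":47,"l":17,"lj":64,"xtn":51},"ueg":97,"xk":20,"xt":89}
After op 12 (replace /xt 82): {"gk":49,"s":{"c":47,"l":17,"lj":64,"xtn":51},"ueg":97,"xk":20,"xt":82}
After op 13 (remove /s/c): {"gk":49,"s":{"l":17,"lj":64,"xtn":51},"ueg":97,"xk":20,"xt":82}
After op 14 (replace /gk 48): {"gk":48,"s":{"l":17,"lj":64,"xtn":51},"ueg":97,"xk":20,"xt":82}
After op 15 (add /s/xr 26): {"gk":48,"s":{"l":17,"lj":64,"xr":26,"xtn":51},"ueg":97,"xk":20,"xt":82}
Size at the root: 5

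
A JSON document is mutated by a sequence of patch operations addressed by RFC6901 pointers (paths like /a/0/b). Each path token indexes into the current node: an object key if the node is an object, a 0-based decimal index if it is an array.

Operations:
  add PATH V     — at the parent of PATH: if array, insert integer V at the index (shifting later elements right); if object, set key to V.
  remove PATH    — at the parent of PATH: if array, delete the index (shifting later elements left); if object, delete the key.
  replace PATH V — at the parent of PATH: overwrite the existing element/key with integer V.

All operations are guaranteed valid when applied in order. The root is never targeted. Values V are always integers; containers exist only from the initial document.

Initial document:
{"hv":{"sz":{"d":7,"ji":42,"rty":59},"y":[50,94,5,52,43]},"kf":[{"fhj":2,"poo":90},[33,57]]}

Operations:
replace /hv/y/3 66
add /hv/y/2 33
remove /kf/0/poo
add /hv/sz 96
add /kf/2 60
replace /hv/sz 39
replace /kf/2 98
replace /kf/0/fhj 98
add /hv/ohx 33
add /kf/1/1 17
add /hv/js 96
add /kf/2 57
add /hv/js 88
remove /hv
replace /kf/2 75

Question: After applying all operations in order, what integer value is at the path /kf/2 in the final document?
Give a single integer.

Answer: 75

Derivation:
After op 1 (replace /hv/y/3 66): {"hv":{"sz":{"d":7,"ji":42,"rty":59},"y":[50,94,5,66,43]},"kf":[{"fhj":2,"poo":90},[33,57]]}
After op 2 (add /hv/y/2 33): {"hv":{"sz":{"d":7,"ji":42,"rty":59},"y":[50,94,33,5,66,43]},"kf":[{"fhj":2,"poo":90},[33,57]]}
After op 3 (remove /kf/0/poo): {"hv":{"sz":{"d":7,"ji":42,"rty":59},"y":[50,94,33,5,66,43]},"kf":[{"fhj":2},[33,57]]}
After op 4 (add /hv/sz 96): {"hv":{"sz":96,"y":[50,94,33,5,66,43]},"kf":[{"fhj":2},[33,57]]}
After op 5 (add /kf/2 60): {"hv":{"sz":96,"y":[50,94,33,5,66,43]},"kf":[{"fhj":2},[33,57],60]}
After op 6 (replace /hv/sz 39): {"hv":{"sz":39,"y":[50,94,33,5,66,43]},"kf":[{"fhj":2},[33,57],60]}
After op 7 (replace /kf/2 98): {"hv":{"sz":39,"y":[50,94,33,5,66,43]},"kf":[{"fhj":2},[33,57],98]}
After op 8 (replace /kf/0/fhj 98): {"hv":{"sz":39,"y":[50,94,33,5,66,43]},"kf":[{"fhj":98},[33,57],98]}
After op 9 (add /hv/ohx 33): {"hv":{"ohx":33,"sz":39,"y":[50,94,33,5,66,43]},"kf":[{"fhj":98},[33,57],98]}
After op 10 (add /kf/1/1 17): {"hv":{"ohx":33,"sz":39,"y":[50,94,33,5,66,43]},"kf":[{"fhj":98},[33,17,57],98]}
After op 11 (add /hv/js 96): {"hv":{"js":96,"ohx":33,"sz":39,"y":[50,94,33,5,66,43]},"kf":[{"fhj":98},[33,17,57],98]}
After op 12 (add /kf/2 57): {"hv":{"js":96,"ohx":33,"sz":39,"y":[50,94,33,5,66,43]},"kf":[{"fhj":98},[33,17,57],57,98]}
After op 13 (add /hv/js 88): {"hv":{"js":88,"ohx":33,"sz":39,"y":[50,94,33,5,66,43]},"kf":[{"fhj":98},[33,17,57],57,98]}
After op 14 (remove /hv): {"kf":[{"fhj":98},[33,17,57],57,98]}
After op 15 (replace /kf/2 75): {"kf":[{"fhj":98},[33,17,57],75,98]}
Value at /kf/2: 75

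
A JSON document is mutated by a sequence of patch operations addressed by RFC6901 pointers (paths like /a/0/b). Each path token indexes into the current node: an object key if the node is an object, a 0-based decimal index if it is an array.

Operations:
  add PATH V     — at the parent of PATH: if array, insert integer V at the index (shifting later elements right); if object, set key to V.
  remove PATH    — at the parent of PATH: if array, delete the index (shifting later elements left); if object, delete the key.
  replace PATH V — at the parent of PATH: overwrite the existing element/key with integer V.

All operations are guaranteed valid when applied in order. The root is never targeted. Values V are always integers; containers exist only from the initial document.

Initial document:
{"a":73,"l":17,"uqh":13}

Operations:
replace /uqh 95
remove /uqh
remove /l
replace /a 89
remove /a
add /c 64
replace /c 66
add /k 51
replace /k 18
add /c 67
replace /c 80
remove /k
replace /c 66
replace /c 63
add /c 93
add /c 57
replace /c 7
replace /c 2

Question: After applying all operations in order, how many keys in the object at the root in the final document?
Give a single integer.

Answer: 1

Derivation:
After op 1 (replace /uqh 95): {"a":73,"l":17,"uqh":95}
After op 2 (remove /uqh): {"a":73,"l":17}
After op 3 (remove /l): {"a":73}
After op 4 (replace /a 89): {"a":89}
After op 5 (remove /a): {}
After op 6 (add /c 64): {"c":64}
After op 7 (replace /c 66): {"c":66}
After op 8 (add /k 51): {"c":66,"k":51}
After op 9 (replace /k 18): {"c":66,"k":18}
After op 10 (add /c 67): {"c":67,"k":18}
After op 11 (replace /c 80): {"c":80,"k":18}
After op 12 (remove /k): {"c":80}
After op 13 (replace /c 66): {"c":66}
After op 14 (replace /c 63): {"c":63}
After op 15 (add /c 93): {"c":93}
After op 16 (add /c 57): {"c":57}
After op 17 (replace /c 7): {"c":7}
After op 18 (replace /c 2): {"c":2}
Size at the root: 1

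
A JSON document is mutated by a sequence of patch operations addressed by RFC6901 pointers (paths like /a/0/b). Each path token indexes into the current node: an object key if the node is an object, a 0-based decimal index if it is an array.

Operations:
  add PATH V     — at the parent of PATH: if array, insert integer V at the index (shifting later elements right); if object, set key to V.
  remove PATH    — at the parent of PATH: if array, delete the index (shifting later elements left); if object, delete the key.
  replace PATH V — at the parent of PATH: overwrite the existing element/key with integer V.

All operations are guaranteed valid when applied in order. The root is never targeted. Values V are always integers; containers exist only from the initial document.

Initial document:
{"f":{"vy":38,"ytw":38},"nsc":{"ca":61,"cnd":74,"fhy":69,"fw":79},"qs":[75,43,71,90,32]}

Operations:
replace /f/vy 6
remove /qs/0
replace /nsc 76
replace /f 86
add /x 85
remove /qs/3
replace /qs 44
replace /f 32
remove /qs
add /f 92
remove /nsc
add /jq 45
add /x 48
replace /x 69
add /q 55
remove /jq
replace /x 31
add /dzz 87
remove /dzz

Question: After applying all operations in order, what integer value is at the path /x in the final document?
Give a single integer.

After op 1 (replace /f/vy 6): {"f":{"vy":6,"ytw":38},"nsc":{"ca":61,"cnd":74,"fhy":69,"fw":79},"qs":[75,43,71,90,32]}
After op 2 (remove /qs/0): {"f":{"vy":6,"ytw":38},"nsc":{"ca":61,"cnd":74,"fhy":69,"fw":79},"qs":[43,71,90,32]}
After op 3 (replace /nsc 76): {"f":{"vy":6,"ytw":38},"nsc":76,"qs":[43,71,90,32]}
After op 4 (replace /f 86): {"f":86,"nsc":76,"qs":[43,71,90,32]}
After op 5 (add /x 85): {"f":86,"nsc":76,"qs":[43,71,90,32],"x":85}
After op 6 (remove /qs/3): {"f":86,"nsc":76,"qs":[43,71,90],"x":85}
After op 7 (replace /qs 44): {"f":86,"nsc":76,"qs":44,"x":85}
After op 8 (replace /f 32): {"f":32,"nsc":76,"qs":44,"x":85}
After op 9 (remove /qs): {"f":32,"nsc":76,"x":85}
After op 10 (add /f 92): {"f":92,"nsc":76,"x":85}
After op 11 (remove /nsc): {"f":92,"x":85}
After op 12 (add /jq 45): {"f":92,"jq":45,"x":85}
After op 13 (add /x 48): {"f":92,"jq":45,"x":48}
After op 14 (replace /x 69): {"f":92,"jq":45,"x":69}
After op 15 (add /q 55): {"f":92,"jq":45,"q":55,"x":69}
After op 16 (remove /jq): {"f":92,"q":55,"x":69}
After op 17 (replace /x 31): {"f":92,"q":55,"x":31}
After op 18 (add /dzz 87): {"dzz":87,"f":92,"q":55,"x":31}
After op 19 (remove /dzz): {"f":92,"q":55,"x":31}
Value at /x: 31

Answer: 31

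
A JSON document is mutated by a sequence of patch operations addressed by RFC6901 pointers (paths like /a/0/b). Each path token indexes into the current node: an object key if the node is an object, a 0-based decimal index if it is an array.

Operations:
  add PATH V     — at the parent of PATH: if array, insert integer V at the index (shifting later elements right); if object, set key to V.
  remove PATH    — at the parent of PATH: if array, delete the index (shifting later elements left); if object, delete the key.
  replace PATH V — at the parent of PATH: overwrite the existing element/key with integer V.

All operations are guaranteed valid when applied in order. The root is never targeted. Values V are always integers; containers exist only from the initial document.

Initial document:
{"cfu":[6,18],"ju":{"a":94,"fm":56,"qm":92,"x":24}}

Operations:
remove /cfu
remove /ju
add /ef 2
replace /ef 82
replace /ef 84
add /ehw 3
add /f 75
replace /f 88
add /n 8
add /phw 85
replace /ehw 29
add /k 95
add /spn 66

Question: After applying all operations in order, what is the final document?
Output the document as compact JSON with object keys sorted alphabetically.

Answer: {"ef":84,"ehw":29,"f":88,"k":95,"n":8,"phw":85,"spn":66}

Derivation:
After op 1 (remove /cfu): {"ju":{"a":94,"fm":56,"qm":92,"x":24}}
After op 2 (remove /ju): {}
After op 3 (add /ef 2): {"ef":2}
After op 4 (replace /ef 82): {"ef":82}
After op 5 (replace /ef 84): {"ef":84}
After op 6 (add /ehw 3): {"ef":84,"ehw":3}
After op 7 (add /f 75): {"ef":84,"ehw":3,"f":75}
After op 8 (replace /f 88): {"ef":84,"ehw":3,"f":88}
After op 9 (add /n 8): {"ef":84,"ehw":3,"f":88,"n":8}
After op 10 (add /phw 85): {"ef":84,"ehw":3,"f":88,"n":8,"phw":85}
After op 11 (replace /ehw 29): {"ef":84,"ehw":29,"f":88,"n":8,"phw":85}
After op 12 (add /k 95): {"ef":84,"ehw":29,"f":88,"k":95,"n":8,"phw":85}
After op 13 (add /spn 66): {"ef":84,"ehw":29,"f":88,"k":95,"n":8,"phw":85,"spn":66}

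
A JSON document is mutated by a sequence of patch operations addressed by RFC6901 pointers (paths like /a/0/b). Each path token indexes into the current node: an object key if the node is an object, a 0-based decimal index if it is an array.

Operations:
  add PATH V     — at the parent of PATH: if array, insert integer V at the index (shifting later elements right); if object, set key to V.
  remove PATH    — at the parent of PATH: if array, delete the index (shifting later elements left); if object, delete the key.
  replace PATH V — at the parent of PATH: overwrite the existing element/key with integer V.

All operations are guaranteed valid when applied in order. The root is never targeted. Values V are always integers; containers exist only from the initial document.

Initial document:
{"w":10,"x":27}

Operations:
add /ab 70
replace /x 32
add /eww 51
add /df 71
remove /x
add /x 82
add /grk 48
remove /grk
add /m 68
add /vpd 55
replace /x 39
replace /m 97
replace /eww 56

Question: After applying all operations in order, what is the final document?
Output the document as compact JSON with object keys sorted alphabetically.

After op 1 (add /ab 70): {"ab":70,"w":10,"x":27}
After op 2 (replace /x 32): {"ab":70,"w":10,"x":32}
After op 3 (add /eww 51): {"ab":70,"eww":51,"w":10,"x":32}
After op 4 (add /df 71): {"ab":70,"df":71,"eww":51,"w":10,"x":32}
After op 5 (remove /x): {"ab":70,"df":71,"eww":51,"w":10}
After op 6 (add /x 82): {"ab":70,"df":71,"eww":51,"w":10,"x":82}
After op 7 (add /grk 48): {"ab":70,"df":71,"eww":51,"grk":48,"w":10,"x":82}
After op 8 (remove /grk): {"ab":70,"df":71,"eww":51,"w":10,"x":82}
After op 9 (add /m 68): {"ab":70,"df":71,"eww":51,"m":68,"w":10,"x":82}
After op 10 (add /vpd 55): {"ab":70,"df":71,"eww":51,"m":68,"vpd":55,"w":10,"x":82}
After op 11 (replace /x 39): {"ab":70,"df":71,"eww":51,"m":68,"vpd":55,"w":10,"x":39}
After op 12 (replace /m 97): {"ab":70,"df":71,"eww":51,"m":97,"vpd":55,"w":10,"x":39}
After op 13 (replace /eww 56): {"ab":70,"df":71,"eww":56,"m":97,"vpd":55,"w":10,"x":39}

Answer: {"ab":70,"df":71,"eww":56,"m":97,"vpd":55,"w":10,"x":39}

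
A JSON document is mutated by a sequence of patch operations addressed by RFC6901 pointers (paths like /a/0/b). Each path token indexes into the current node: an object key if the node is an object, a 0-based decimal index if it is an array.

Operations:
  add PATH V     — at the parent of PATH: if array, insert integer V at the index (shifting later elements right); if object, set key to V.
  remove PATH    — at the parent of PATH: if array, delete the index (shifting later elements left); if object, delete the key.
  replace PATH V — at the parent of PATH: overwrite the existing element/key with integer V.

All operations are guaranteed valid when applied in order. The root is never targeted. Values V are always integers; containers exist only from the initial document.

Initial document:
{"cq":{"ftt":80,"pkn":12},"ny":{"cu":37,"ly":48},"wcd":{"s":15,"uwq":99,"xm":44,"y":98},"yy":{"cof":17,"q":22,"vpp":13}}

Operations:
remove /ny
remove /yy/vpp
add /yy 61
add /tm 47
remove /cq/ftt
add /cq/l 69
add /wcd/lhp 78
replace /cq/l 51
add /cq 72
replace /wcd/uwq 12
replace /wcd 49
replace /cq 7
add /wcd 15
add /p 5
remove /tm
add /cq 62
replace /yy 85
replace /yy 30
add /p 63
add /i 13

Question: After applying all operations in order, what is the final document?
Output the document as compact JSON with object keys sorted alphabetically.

Answer: {"cq":62,"i":13,"p":63,"wcd":15,"yy":30}

Derivation:
After op 1 (remove /ny): {"cq":{"ftt":80,"pkn":12},"wcd":{"s":15,"uwq":99,"xm":44,"y":98},"yy":{"cof":17,"q":22,"vpp":13}}
After op 2 (remove /yy/vpp): {"cq":{"ftt":80,"pkn":12},"wcd":{"s":15,"uwq":99,"xm":44,"y":98},"yy":{"cof":17,"q":22}}
After op 3 (add /yy 61): {"cq":{"ftt":80,"pkn":12},"wcd":{"s":15,"uwq":99,"xm":44,"y":98},"yy":61}
After op 4 (add /tm 47): {"cq":{"ftt":80,"pkn":12},"tm":47,"wcd":{"s":15,"uwq":99,"xm":44,"y":98},"yy":61}
After op 5 (remove /cq/ftt): {"cq":{"pkn":12},"tm":47,"wcd":{"s":15,"uwq":99,"xm":44,"y":98},"yy":61}
After op 6 (add /cq/l 69): {"cq":{"l":69,"pkn":12},"tm":47,"wcd":{"s":15,"uwq":99,"xm":44,"y":98},"yy":61}
After op 7 (add /wcd/lhp 78): {"cq":{"l":69,"pkn":12},"tm":47,"wcd":{"lhp":78,"s":15,"uwq":99,"xm":44,"y":98},"yy":61}
After op 8 (replace /cq/l 51): {"cq":{"l":51,"pkn":12},"tm":47,"wcd":{"lhp":78,"s":15,"uwq":99,"xm":44,"y":98},"yy":61}
After op 9 (add /cq 72): {"cq":72,"tm":47,"wcd":{"lhp":78,"s":15,"uwq":99,"xm":44,"y":98},"yy":61}
After op 10 (replace /wcd/uwq 12): {"cq":72,"tm":47,"wcd":{"lhp":78,"s":15,"uwq":12,"xm":44,"y":98},"yy":61}
After op 11 (replace /wcd 49): {"cq":72,"tm":47,"wcd":49,"yy":61}
After op 12 (replace /cq 7): {"cq":7,"tm":47,"wcd":49,"yy":61}
After op 13 (add /wcd 15): {"cq":7,"tm":47,"wcd":15,"yy":61}
After op 14 (add /p 5): {"cq":7,"p":5,"tm":47,"wcd":15,"yy":61}
After op 15 (remove /tm): {"cq":7,"p":5,"wcd":15,"yy":61}
After op 16 (add /cq 62): {"cq":62,"p":5,"wcd":15,"yy":61}
After op 17 (replace /yy 85): {"cq":62,"p":5,"wcd":15,"yy":85}
After op 18 (replace /yy 30): {"cq":62,"p":5,"wcd":15,"yy":30}
After op 19 (add /p 63): {"cq":62,"p":63,"wcd":15,"yy":30}
After op 20 (add /i 13): {"cq":62,"i":13,"p":63,"wcd":15,"yy":30}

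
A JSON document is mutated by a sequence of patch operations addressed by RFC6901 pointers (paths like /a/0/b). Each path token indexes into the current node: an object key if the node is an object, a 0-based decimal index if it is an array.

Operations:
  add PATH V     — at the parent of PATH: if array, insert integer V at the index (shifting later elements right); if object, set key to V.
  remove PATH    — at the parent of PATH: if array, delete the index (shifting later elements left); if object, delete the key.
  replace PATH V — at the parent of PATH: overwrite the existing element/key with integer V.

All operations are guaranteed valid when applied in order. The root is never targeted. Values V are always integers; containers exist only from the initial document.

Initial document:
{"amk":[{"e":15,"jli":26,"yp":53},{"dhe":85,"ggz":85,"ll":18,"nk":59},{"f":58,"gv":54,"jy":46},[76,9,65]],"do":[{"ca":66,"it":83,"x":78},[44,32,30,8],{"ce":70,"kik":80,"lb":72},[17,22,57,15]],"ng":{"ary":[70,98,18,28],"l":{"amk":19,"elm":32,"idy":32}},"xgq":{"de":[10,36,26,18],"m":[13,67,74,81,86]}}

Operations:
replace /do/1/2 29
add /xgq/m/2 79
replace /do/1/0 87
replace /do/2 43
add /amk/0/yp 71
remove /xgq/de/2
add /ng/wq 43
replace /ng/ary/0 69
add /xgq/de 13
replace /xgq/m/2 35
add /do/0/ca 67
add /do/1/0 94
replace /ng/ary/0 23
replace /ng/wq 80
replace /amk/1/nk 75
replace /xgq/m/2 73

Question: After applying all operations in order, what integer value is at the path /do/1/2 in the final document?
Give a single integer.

Answer: 32

Derivation:
After op 1 (replace /do/1/2 29): {"amk":[{"e":15,"jli":26,"yp":53},{"dhe":85,"ggz":85,"ll":18,"nk":59},{"f":58,"gv":54,"jy":46},[76,9,65]],"do":[{"ca":66,"it":83,"x":78},[44,32,29,8],{"ce":70,"kik":80,"lb":72},[17,22,57,15]],"ng":{"ary":[70,98,18,28],"l":{"amk":19,"elm":32,"idy":32}},"xgq":{"de":[10,36,26,18],"m":[13,67,74,81,86]}}
After op 2 (add /xgq/m/2 79): {"amk":[{"e":15,"jli":26,"yp":53},{"dhe":85,"ggz":85,"ll":18,"nk":59},{"f":58,"gv":54,"jy":46},[76,9,65]],"do":[{"ca":66,"it":83,"x":78},[44,32,29,8],{"ce":70,"kik":80,"lb":72},[17,22,57,15]],"ng":{"ary":[70,98,18,28],"l":{"amk":19,"elm":32,"idy":32}},"xgq":{"de":[10,36,26,18],"m":[13,67,79,74,81,86]}}
After op 3 (replace /do/1/0 87): {"amk":[{"e":15,"jli":26,"yp":53},{"dhe":85,"ggz":85,"ll":18,"nk":59},{"f":58,"gv":54,"jy":46},[76,9,65]],"do":[{"ca":66,"it":83,"x":78},[87,32,29,8],{"ce":70,"kik":80,"lb":72},[17,22,57,15]],"ng":{"ary":[70,98,18,28],"l":{"amk":19,"elm":32,"idy":32}},"xgq":{"de":[10,36,26,18],"m":[13,67,79,74,81,86]}}
After op 4 (replace /do/2 43): {"amk":[{"e":15,"jli":26,"yp":53},{"dhe":85,"ggz":85,"ll":18,"nk":59},{"f":58,"gv":54,"jy":46},[76,9,65]],"do":[{"ca":66,"it":83,"x":78},[87,32,29,8],43,[17,22,57,15]],"ng":{"ary":[70,98,18,28],"l":{"amk":19,"elm":32,"idy":32}},"xgq":{"de":[10,36,26,18],"m":[13,67,79,74,81,86]}}
After op 5 (add /amk/0/yp 71): {"amk":[{"e":15,"jli":26,"yp":71},{"dhe":85,"ggz":85,"ll":18,"nk":59},{"f":58,"gv":54,"jy":46},[76,9,65]],"do":[{"ca":66,"it":83,"x":78},[87,32,29,8],43,[17,22,57,15]],"ng":{"ary":[70,98,18,28],"l":{"amk":19,"elm":32,"idy":32}},"xgq":{"de":[10,36,26,18],"m":[13,67,79,74,81,86]}}
After op 6 (remove /xgq/de/2): {"amk":[{"e":15,"jli":26,"yp":71},{"dhe":85,"ggz":85,"ll":18,"nk":59},{"f":58,"gv":54,"jy":46},[76,9,65]],"do":[{"ca":66,"it":83,"x":78},[87,32,29,8],43,[17,22,57,15]],"ng":{"ary":[70,98,18,28],"l":{"amk":19,"elm":32,"idy":32}},"xgq":{"de":[10,36,18],"m":[13,67,79,74,81,86]}}
After op 7 (add /ng/wq 43): {"amk":[{"e":15,"jli":26,"yp":71},{"dhe":85,"ggz":85,"ll":18,"nk":59},{"f":58,"gv":54,"jy":46},[76,9,65]],"do":[{"ca":66,"it":83,"x":78},[87,32,29,8],43,[17,22,57,15]],"ng":{"ary":[70,98,18,28],"l":{"amk":19,"elm":32,"idy":32},"wq":43},"xgq":{"de":[10,36,18],"m":[13,67,79,74,81,86]}}
After op 8 (replace /ng/ary/0 69): {"amk":[{"e":15,"jli":26,"yp":71},{"dhe":85,"ggz":85,"ll":18,"nk":59},{"f":58,"gv":54,"jy":46},[76,9,65]],"do":[{"ca":66,"it":83,"x":78},[87,32,29,8],43,[17,22,57,15]],"ng":{"ary":[69,98,18,28],"l":{"amk":19,"elm":32,"idy":32},"wq":43},"xgq":{"de":[10,36,18],"m":[13,67,79,74,81,86]}}
After op 9 (add /xgq/de 13): {"amk":[{"e":15,"jli":26,"yp":71},{"dhe":85,"ggz":85,"ll":18,"nk":59},{"f":58,"gv":54,"jy":46},[76,9,65]],"do":[{"ca":66,"it":83,"x":78},[87,32,29,8],43,[17,22,57,15]],"ng":{"ary":[69,98,18,28],"l":{"amk":19,"elm":32,"idy":32},"wq":43},"xgq":{"de":13,"m":[13,67,79,74,81,86]}}
After op 10 (replace /xgq/m/2 35): {"amk":[{"e":15,"jli":26,"yp":71},{"dhe":85,"ggz":85,"ll":18,"nk":59},{"f":58,"gv":54,"jy":46},[76,9,65]],"do":[{"ca":66,"it":83,"x":78},[87,32,29,8],43,[17,22,57,15]],"ng":{"ary":[69,98,18,28],"l":{"amk":19,"elm":32,"idy":32},"wq":43},"xgq":{"de":13,"m":[13,67,35,74,81,86]}}
After op 11 (add /do/0/ca 67): {"amk":[{"e":15,"jli":26,"yp":71},{"dhe":85,"ggz":85,"ll":18,"nk":59},{"f":58,"gv":54,"jy":46},[76,9,65]],"do":[{"ca":67,"it":83,"x":78},[87,32,29,8],43,[17,22,57,15]],"ng":{"ary":[69,98,18,28],"l":{"amk":19,"elm":32,"idy":32},"wq":43},"xgq":{"de":13,"m":[13,67,35,74,81,86]}}
After op 12 (add /do/1/0 94): {"amk":[{"e":15,"jli":26,"yp":71},{"dhe":85,"ggz":85,"ll":18,"nk":59},{"f":58,"gv":54,"jy":46},[76,9,65]],"do":[{"ca":67,"it":83,"x":78},[94,87,32,29,8],43,[17,22,57,15]],"ng":{"ary":[69,98,18,28],"l":{"amk":19,"elm":32,"idy":32},"wq":43},"xgq":{"de":13,"m":[13,67,35,74,81,86]}}
After op 13 (replace /ng/ary/0 23): {"amk":[{"e":15,"jli":26,"yp":71},{"dhe":85,"ggz":85,"ll":18,"nk":59},{"f":58,"gv":54,"jy":46},[76,9,65]],"do":[{"ca":67,"it":83,"x":78},[94,87,32,29,8],43,[17,22,57,15]],"ng":{"ary":[23,98,18,28],"l":{"amk":19,"elm":32,"idy":32},"wq":43},"xgq":{"de":13,"m":[13,67,35,74,81,86]}}
After op 14 (replace /ng/wq 80): {"amk":[{"e":15,"jli":26,"yp":71},{"dhe":85,"ggz":85,"ll":18,"nk":59},{"f":58,"gv":54,"jy":46},[76,9,65]],"do":[{"ca":67,"it":83,"x":78},[94,87,32,29,8],43,[17,22,57,15]],"ng":{"ary":[23,98,18,28],"l":{"amk":19,"elm":32,"idy":32},"wq":80},"xgq":{"de":13,"m":[13,67,35,74,81,86]}}
After op 15 (replace /amk/1/nk 75): {"amk":[{"e":15,"jli":26,"yp":71},{"dhe":85,"ggz":85,"ll":18,"nk":75},{"f":58,"gv":54,"jy":46},[76,9,65]],"do":[{"ca":67,"it":83,"x":78},[94,87,32,29,8],43,[17,22,57,15]],"ng":{"ary":[23,98,18,28],"l":{"amk":19,"elm":32,"idy":32},"wq":80},"xgq":{"de":13,"m":[13,67,35,74,81,86]}}
After op 16 (replace /xgq/m/2 73): {"amk":[{"e":15,"jli":26,"yp":71},{"dhe":85,"ggz":85,"ll":18,"nk":75},{"f":58,"gv":54,"jy":46},[76,9,65]],"do":[{"ca":67,"it":83,"x":78},[94,87,32,29,8],43,[17,22,57,15]],"ng":{"ary":[23,98,18,28],"l":{"amk":19,"elm":32,"idy":32},"wq":80},"xgq":{"de":13,"m":[13,67,73,74,81,86]}}
Value at /do/1/2: 32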